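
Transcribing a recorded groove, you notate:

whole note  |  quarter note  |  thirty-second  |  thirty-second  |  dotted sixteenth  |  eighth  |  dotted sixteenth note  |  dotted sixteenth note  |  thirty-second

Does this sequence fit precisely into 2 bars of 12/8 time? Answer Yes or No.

One bar of 12/8 = 48 thirty-second notes, so 2 bars = 96.
Each duration in thirty-second notes: whole note = 32; quarter note = 8; thirty-second = 1; thirty-second = 1; dotted sixteenth = 3; eighth = 4; dotted sixteenth note = 3; dotted sixteenth note = 3; thirty-second = 1.
Adding: 32 + 8 + 1 + 1 + 3 + 4 + 3 + 3 + 1 = 56.
56 falls short of 96, so the answer is No.

No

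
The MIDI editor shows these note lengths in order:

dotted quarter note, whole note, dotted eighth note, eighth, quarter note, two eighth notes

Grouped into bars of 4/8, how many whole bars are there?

One bar of 4/8 = 8 sixteenth notes.
Working in sixteenth notes: dotted quarter note = 6; whole note = 16; dotted eighth note = 3; eighth = 2; quarter note = 4; eighth note = 2; eighth note = 2.
Adding: 6 + 16 + 3 + 2 + 4 + 2 + 2 = 35.
35 ÷ 8 = 4 complete bars with 3 left over.

4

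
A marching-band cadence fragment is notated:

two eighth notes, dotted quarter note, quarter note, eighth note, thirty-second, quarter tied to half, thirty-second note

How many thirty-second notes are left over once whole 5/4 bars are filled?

18

One bar of 5/4 = 40 thirty-second notes.
Express everything in thirty-second notes: eighth note = 4; eighth note = 4; dotted quarter note = 12; quarter note = 8; eighth note = 4; thirty-second = 1; quarter tied to half (quarter + half) = 24; thirty-second note = 1.
Sum: 4 + 4 + 12 + 8 + 4 + 1 + 24 + 1 = 58.
58 ÷ 40 = 1 complete bar with 18 thirty-second notes remaining.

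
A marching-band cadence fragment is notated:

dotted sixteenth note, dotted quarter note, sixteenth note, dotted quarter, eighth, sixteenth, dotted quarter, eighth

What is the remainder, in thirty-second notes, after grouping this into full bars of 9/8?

15

One bar of 9/8 = 36 thirty-second notes.
Working in thirty-second notes: dotted sixteenth note = 3; dotted quarter note = 12; sixteenth note = 2; dotted quarter = 12; eighth = 4; sixteenth = 2; dotted quarter = 12; eighth = 4.
Adding: 3 + 12 + 2 + 12 + 4 + 2 + 12 + 4 = 51.
51 ÷ 36 = 1 complete bar with 15 thirty-second notes remaining.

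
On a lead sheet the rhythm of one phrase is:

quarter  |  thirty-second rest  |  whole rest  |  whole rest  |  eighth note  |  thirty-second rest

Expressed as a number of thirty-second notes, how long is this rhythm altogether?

78

Convert each value to thirty-second notes: quarter = 8; thirty-second rest = 1; whole rest = 32; whole rest = 32; eighth note = 4; thirty-second rest = 1.
Sum: 8 + 1 + 32 + 32 + 4 + 1 = 78 thirty-second notes.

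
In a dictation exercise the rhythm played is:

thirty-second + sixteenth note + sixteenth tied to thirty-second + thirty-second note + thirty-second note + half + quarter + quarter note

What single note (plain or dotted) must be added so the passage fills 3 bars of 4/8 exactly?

3 bars of 4/8 = 48 thirty-second notes.
Each duration in thirty-second notes: thirty-second = 1; sixteenth note = 2; sixteenth tied to thirty-second (sixteenth + thirty-second) = 3; thirty-second note = 1; thirty-second note = 1; half = 16; quarter = 8; quarter note = 8.
Total: 1 + 2 + 3 + 1 + 1 + 16 + 8 + 8 = 40.
Remaining: 48 − 40 = 8 thirty-second notes, which is a quarter note.

quarter note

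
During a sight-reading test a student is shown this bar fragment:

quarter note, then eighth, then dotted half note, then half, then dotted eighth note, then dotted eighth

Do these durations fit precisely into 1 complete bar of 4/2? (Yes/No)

One bar of 4/2 = 32 sixteenth notes.
Express everything in sixteenth notes: quarter note = 4; eighth = 2; dotted half note = 12; half = 8; dotted eighth note = 3; dotted eighth = 3.
Adding: 4 + 2 + 12 + 8 + 3 + 3 = 32.
32 equals 32, so the answer is Yes.

Yes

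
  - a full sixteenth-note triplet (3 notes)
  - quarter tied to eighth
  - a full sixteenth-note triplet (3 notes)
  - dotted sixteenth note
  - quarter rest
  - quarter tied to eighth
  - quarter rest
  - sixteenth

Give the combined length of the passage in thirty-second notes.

53

Express everything in thirty-second notes: a full sixteenth-note triplet (3 notes) (three triplet sixteenths span one eighth) = 4; quarter tied to eighth (quarter + eighth) = 12; a full sixteenth-note triplet (3 notes) (three triplet sixteenths span one eighth) = 4; dotted sixteenth note = 3; quarter rest = 8; quarter tied to eighth (quarter + eighth) = 12; quarter rest = 8; sixteenth = 2.
Altogether 4 + 12 + 4 + 3 + 8 + 12 + 8 + 2 = 53 thirty-second notes.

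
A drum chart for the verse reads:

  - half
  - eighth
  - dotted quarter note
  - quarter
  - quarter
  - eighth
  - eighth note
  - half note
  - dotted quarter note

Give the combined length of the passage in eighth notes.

21

Express everything in eighth notes: half = 4; eighth = 1; dotted quarter note = 3; quarter = 2; quarter = 2; eighth = 1; eighth note = 1; half note = 4; dotted quarter note = 3.
Total: 4 + 1 + 3 + 2 + 2 + 1 + 1 + 4 + 3 = 21 eighth notes.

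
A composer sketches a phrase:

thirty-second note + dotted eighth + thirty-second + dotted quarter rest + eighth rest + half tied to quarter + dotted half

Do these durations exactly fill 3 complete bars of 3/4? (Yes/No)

Yes

One bar of 3/4 = 24 thirty-second notes, so 3 bars = 72.
Working in thirty-second notes: thirty-second note = 1; dotted eighth = 6; thirty-second = 1; dotted quarter rest = 12; eighth rest = 4; half tied to quarter (half + quarter) = 24; dotted half = 24.
Adding: 1 + 6 + 1 + 12 + 4 + 24 + 24 = 72.
72 equals 72, so the answer is Yes.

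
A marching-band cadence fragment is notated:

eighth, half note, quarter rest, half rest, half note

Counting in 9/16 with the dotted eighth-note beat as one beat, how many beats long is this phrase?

One dotted eighth-note beat = 3 sixteenth notes.
Express everything in sixteenth notes: eighth = 2; half note = 8; quarter rest = 4; half rest = 8; half note = 8.
Altogether 2 + 8 + 4 + 8 + 8 = 30.
30 ÷ 3 = 10 beats.

10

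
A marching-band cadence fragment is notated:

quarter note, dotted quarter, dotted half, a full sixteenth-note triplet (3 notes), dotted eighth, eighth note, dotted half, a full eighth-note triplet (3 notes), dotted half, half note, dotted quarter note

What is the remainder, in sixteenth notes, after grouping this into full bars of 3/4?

11

One bar of 3/4 = 12 sixteenth notes.
Working in sixteenth notes: quarter note = 4; dotted quarter = 6; dotted half = 12; a full sixteenth-note triplet (3 notes) (three triplet sixteenths span one eighth) = 2; dotted eighth = 3; eighth note = 2; dotted half = 12; a full eighth-note triplet (3 notes) (three triplet eighths span one quarter) = 4; dotted half = 12; half note = 8; dotted quarter note = 6.
Adding: 4 + 6 + 12 + 2 + 3 + 2 + 12 + 4 + 12 + 8 + 6 = 71.
71 ÷ 12 = 5 complete bars with 11 sixteenth notes remaining.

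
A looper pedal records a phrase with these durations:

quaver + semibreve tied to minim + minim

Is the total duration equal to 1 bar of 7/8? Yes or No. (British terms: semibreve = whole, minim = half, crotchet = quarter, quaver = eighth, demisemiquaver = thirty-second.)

One bar of 7/8 = 7 eighth notes.
Convert each value to eighth notes: quaver = 1; semibreve tied to minim (semibreve + minim) = 12; minim = 4.
Altogether 1 + 12 + 4 = 17.
17 exceeds 7, so the answer is No.

No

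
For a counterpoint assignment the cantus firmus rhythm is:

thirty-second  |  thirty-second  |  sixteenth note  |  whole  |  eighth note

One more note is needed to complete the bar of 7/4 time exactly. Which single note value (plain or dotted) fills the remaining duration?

The bar of 7/4 = 56 thirty-second notes.
Convert each value to thirty-second notes: thirty-second = 1; thirty-second = 1; sixteenth note = 2; whole = 32; eighth note = 4.
Sum: 1 + 1 + 2 + 32 + 4 = 40.
Remaining: 56 − 40 = 16 thirty-second notes, which is a half note.

half note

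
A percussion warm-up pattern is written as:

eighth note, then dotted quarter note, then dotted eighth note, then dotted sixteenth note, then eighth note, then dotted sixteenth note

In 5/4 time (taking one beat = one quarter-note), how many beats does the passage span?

One quarter-note beat = 8 thirty-second notes.
Working in thirty-second notes: eighth note = 4; dotted quarter note = 12; dotted eighth note = 6; dotted sixteenth note = 3; eighth note = 4; dotted sixteenth note = 3.
Sum: 4 + 12 + 6 + 3 + 4 + 3 = 32.
32 ÷ 8 = 4 beats.

4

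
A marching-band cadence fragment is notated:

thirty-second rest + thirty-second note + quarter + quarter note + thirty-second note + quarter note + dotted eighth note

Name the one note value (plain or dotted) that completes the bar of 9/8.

dotted sixteenth note

The bar of 9/8 = 36 thirty-second notes.
Convert each value to thirty-second notes: thirty-second rest = 1; thirty-second note = 1; quarter = 8; quarter note = 8; thirty-second note = 1; quarter note = 8; dotted eighth note = 6.
Altogether 1 + 1 + 8 + 8 + 1 + 8 + 6 = 33.
Remaining: 36 − 33 = 3 thirty-second notes, which is a dotted sixteenth note.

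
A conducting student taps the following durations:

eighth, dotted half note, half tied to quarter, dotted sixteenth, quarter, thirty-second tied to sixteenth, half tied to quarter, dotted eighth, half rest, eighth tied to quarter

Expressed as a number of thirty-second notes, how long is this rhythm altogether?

124

Convert each value to thirty-second notes: eighth = 4; dotted half note = 24; half tied to quarter (half + quarter) = 24; dotted sixteenth = 3; quarter = 8; thirty-second tied to sixteenth (thirty-second + sixteenth) = 3; half tied to quarter (half + quarter) = 24; dotted eighth = 6; half rest = 16; eighth tied to quarter (eighth + quarter) = 12.
Altogether 4 + 24 + 24 + 3 + 8 + 3 + 24 + 6 + 16 + 12 = 124 thirty-second notes.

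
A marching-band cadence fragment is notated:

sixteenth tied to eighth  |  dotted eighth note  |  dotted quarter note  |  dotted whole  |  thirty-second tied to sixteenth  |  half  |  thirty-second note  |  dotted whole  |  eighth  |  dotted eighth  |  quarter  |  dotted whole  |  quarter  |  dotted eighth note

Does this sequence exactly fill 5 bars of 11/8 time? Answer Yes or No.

One bar of 11/8 = 44 thirty-second notes, so 5 bars = 220.
In thirty-second notes: sixteenth tied to eighth (sixteenth + eighth) = 6; dotted eighth note = 6; dotted quarter note = 12; dotted whole = 48; thirty-second tied to sixteenth (thirty-second + sixteenth) = 3; half = 16; thirty-second note = 1; dotted whole = 48; eighth = 4; dotted eighth = 6; quarter = 8; dotted whole = 48; quarter = 8; dotted eighth note = 6.
Adding: 6 + 6 + 12 + 48 + 3 + 16 + 1 + 48 + 4 + 6 + 8 + 48 + 8 + 6 = 220.
220 equals 220, so the answer is Yes.

Yes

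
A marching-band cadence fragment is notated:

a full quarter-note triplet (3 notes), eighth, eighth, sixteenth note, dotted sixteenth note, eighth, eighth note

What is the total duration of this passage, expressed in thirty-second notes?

Each duration in thirty-second notes: a full quarter-note triplet (3 notes) (three triplet quarters span one half) = 16; eighth = 4; eighth = 4; sixteenth note = 2; dotted sixteenth note = 3; eighth = 4; eighth note = 4.
Altogether 16 + 4 + 4 + 2 + 3 + 4 + 4 = 37 thirty-second notes.

37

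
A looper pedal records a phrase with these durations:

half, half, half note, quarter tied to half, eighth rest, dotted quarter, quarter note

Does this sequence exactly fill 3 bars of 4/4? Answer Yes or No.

One bar of 4/4 = 8 eighth notes, so 3 bars = 24.
Express everything in eighth notes: half = 4; half = 4; half note = 4; quarter tied to half (quarter + half) = 6; eighth rest = 1; dotted quarter = 3; quarter note = 2.
Sum: 4 + 4 + 4 + 6 + 1 + 3 + 2 = 24.
24 equals 24, so the answer is Yes.

Yes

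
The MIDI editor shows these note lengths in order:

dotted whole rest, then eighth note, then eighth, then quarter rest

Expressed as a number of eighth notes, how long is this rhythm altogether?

Convert each value to eighth notes: dotted whole rest = 12; eighth note = 1; eighth = 1; quarter rest = 2.
Adding: 12 + 1 + 1 + 2 = 16 eighth notes.

16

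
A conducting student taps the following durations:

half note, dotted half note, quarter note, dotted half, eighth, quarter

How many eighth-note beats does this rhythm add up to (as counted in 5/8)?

21

One eighth-note beat = 2 sixteenth notes.
Each duration in sixteenth notes: half note = 8; dotted half note = 12; quarter note = 4; dotted half = 12; eighth = 2; quarter = 4.
Altogether 8 + 12 + 4 + 12 + 2 + 4 = 42.
42 ÷ 2 = 21 beats.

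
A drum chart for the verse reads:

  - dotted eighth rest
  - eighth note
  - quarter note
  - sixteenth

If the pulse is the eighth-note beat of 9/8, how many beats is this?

5

One eighth-note beat = 2 sixteenth notes.
In sixteenth notes: dotted eighth rest = 3; eighth note = 2; quarter note = 4; sixteenth = 1.
Total: 3 + 2 + 4 + 1 = 10.
10 ÷ 2 = 5 beats.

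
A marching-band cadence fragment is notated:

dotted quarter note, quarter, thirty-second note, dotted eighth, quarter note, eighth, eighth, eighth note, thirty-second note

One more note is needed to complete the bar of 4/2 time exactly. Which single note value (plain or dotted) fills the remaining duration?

The bar of 4/2 = 64 thirty-second notes.
Working in thirty-second notes: dotted quarter note = 12; quarter = 8; thirty-second note = 1; dotted eighth = 6; quarter note = 8; eighth = 4; eighth = 4; eighth note = 4; thirty-second note = 1.
Total: 12 + 8 + 1 + 6 + 8 + 4 + 4 + 4 + 1 = 48.
Remaining: 64 − 48 = 16 thirty-second notes, which is a half note.

half note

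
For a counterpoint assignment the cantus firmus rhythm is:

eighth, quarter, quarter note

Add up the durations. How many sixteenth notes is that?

10

Convert each value to sixteenth notes: eighth = 2; quarter = 4; quarter note = 4.
Sum: 2 + 4 + 4 = 10 sixteenth notes.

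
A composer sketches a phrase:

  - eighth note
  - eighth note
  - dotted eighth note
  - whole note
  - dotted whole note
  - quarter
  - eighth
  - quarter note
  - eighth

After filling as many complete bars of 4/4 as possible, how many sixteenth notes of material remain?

11

One bar of 4/4 = 16 sixteenth notes.
Working in sixteenth notes: eighth note = 2; eighth note = 2; dotted eighth note = 3; whole note = 16; dotted whole note = 24; quarter = 4; eighth = 2; quarter note = 4; eighth = 2.
Adding: 2 + 2 + 3 + 16 + 24 + 4 + 2 + 4 + 2 = 59.
59 ÷ 16 = 3 complete bars with 11 sixteenth notes remaining.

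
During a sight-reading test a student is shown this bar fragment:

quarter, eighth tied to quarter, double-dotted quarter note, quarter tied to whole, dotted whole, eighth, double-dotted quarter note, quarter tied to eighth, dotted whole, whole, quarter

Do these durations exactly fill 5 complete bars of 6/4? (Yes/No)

One bar of 6/4 = 24 sixteenth notes, so 5 bars = 120.
Working in sixteenth notes: quarter = 4; eighth tied to quarter (eighth + quarter) = 6; double-dotted quarter note = 7; quarter tied to whole (quarter + whole) = 20; dotted whole = 24; eighth = 2; double-dotted quarter note = 7; quarter tied to eighth (quarter + eighth) = 6; dotted whole = 24; whole = 16; quarter = 4.
Sum: 4 + 6 + 7 + 20 + 24 + 2 + 7 + 6 + 24 + 16 + 4 = 120.
120 equals 120, so the answer is Yes.

Yes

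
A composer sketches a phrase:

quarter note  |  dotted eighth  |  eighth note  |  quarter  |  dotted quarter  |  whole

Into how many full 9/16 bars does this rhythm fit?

One bar of 9/16 = 9 sixteenth notes.
Express everything in sixteenth notes: quarter note = 4; dotted eighth = 3; eighth note = 2; quarter = 4; dotted quarter = 6; whole = 16.
Altogether 4 + 3 + 2 + 4 + 6 + 16 = 35.
35 ÷ 9 = 3 complete bars with 8 left over.

3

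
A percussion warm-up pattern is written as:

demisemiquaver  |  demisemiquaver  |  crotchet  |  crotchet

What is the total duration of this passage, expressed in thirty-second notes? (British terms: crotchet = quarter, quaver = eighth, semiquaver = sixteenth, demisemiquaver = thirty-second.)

18

Express everything in thirty-second notes: demisemiquaver = 1; demisemiquaver = 1; crotchet = 8; crotchet = 8.
Altogether 1 + 1 + 8 + 8 = 18 thirty-second notes.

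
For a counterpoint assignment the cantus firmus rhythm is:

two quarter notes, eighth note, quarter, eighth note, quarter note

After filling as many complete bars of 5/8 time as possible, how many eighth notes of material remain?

0

One bar of 5/8 = 5 eighth notes.
Working in eighth notes: quarter note = 2; quarter note = 2; eighth note = 1; quarter = 2; eighth note = 1; quarter note = 2.
Sum: 2 + 2 + 1 + 2 + 1 + 2 = 10.
10 ÷ 5 = 2 complete bars with 0 eighth notes remaining.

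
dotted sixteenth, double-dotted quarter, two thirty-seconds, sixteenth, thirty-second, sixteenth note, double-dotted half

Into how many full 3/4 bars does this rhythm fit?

One bar of 3/4 = 24 thirty-second notes.
Express everything in thirty-second notes: dotted sixteenth = 3; double-dotted quarter = 14; thirty-second = 1; thirty-second = 1; sixteenth = 2; thirty-second = 1; sixteenth note = 2; double-dotted half = 28.
Sum: 3 + 14 + 1 + 1 + 2 + 1 + 2 + 28 = 52.
52 ÷ 24 = 2 complete bars with 4 left over.

2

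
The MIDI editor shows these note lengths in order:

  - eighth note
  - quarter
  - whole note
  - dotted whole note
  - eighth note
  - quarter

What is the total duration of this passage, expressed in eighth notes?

26

Express everything in eighth notes: eighth note = 1; quarter = 2; whole note = 8; dotted whole note = 12; eighth note = 1; quarter = 2.
Adding: 1 + 2 + 8 + 12 + 1 + 2 = 26 eighth notes.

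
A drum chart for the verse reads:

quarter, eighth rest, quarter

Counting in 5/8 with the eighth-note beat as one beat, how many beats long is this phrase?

One eighth-note beat = 2 sixteenth notes.
Working in sixteenth notes: quarter = 4; eighth rest = 2; quarter = 4.
Sum: 4 + 2 + 4 = 10.
10 ÷ 2 = 5 beats.

5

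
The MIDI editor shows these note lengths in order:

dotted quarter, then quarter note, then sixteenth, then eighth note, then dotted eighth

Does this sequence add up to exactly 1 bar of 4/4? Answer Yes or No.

Yes

One bar of 4/4 = 16 sixteenth notes.
Convert each value to sixteenth notes: dotted quarter = 6; quarter note = 4; sixteenth = 1; eighth note = 2; dotted eighth = 3.
Total: 6 + 4 + 1 + 2 + 3 = 16.
16 equals 16, so the answer is Yes.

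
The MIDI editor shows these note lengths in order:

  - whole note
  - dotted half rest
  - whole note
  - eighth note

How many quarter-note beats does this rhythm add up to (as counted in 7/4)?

11.5

One quarter-note beat = 2 eighth notes.
In eighth notes: whole note = 8; dotted half rest = 6; whole note = 8; eighth note = 1.
Sum: 8 + 6 + 8 + 1 = 23.
23 ÷ 2 = 11.5 beats.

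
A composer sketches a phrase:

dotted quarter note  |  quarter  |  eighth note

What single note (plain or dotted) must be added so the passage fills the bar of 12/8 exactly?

dotted half note

The bar of 12/8 = 12 eighth notes.
Working in eighth notes: dotted quarter note = 3; quarter = 2; eighth note = 1.
Total: 3 + 2 + 1 = 6.
Remaining: 12 − 6 = 6 eighth notes, which is a dotted half note.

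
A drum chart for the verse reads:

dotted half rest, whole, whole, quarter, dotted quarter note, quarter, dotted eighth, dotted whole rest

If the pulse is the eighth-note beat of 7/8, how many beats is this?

42.5

One eighth-note beat = 2 sixteenth notes.
Working in sixteenth notes: dotted half rest = 12; whole = 16; whole = 16; quarter = 4; dotted quarter note = 6; quarter = 4; dotted eighth = 3; dotted whole rest = 24.
Sum: 12 + 16 + 16 + 4 + 6 + 4 + 3 + 24 = 85.
85 ÷ 2 = 42.5 beats.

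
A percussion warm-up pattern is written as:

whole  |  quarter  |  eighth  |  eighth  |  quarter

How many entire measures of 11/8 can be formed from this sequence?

One bar of 11/8 = 11 eighth notes.
In eighth notes: whole = 8; quarter = 2; eighth = 1; eighth = 1; quarter = 2.
Total: 8 + 2 + 1 + 1 + 2 = 14.
14 ÷ 11 = 1 complete bar with 3 left over.

1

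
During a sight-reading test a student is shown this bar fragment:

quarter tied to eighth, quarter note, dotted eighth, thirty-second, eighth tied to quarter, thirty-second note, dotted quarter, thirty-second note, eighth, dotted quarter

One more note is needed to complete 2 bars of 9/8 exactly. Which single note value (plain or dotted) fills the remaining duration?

dotted sixteenth note

2 bars of 9/8 = 72 thirty-second notes.
Express everything in thirty-second notes: quarter tied to eighth (quarter + eighth) = 12; quarter note = 8; dotted eighth = 6; thirty-second = 1; eighth tied to quarter (eighth + quarter) = 12; thirty-second note = 1; dotted quarter = 12; thirty-second note = 1; eighth = 4; dotted quarter = 12.
Total: 12 + 8 + 6 + 1 + 12 + 1 + 12 + 1 + 4 + 12 = 69.
Remaining: 72 − 69 = 3 thirty-second notes, which is a dotted sixteenth note.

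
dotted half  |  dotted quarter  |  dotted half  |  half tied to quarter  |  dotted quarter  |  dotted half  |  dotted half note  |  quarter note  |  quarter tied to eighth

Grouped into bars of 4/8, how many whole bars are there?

10

One bar of 4/8 = 4 eighth notes.
Express everything in eighth notes: dotted half = 6; dotted quarter = 3; dotted half = 6; half tied to quarter (half + quarter) = 6; dotted quarter = 3; dotted half = 6; dotted half note = 6; quarter note = 2; quarter tied to eighth (quarter + eighth) = 3.
Total: 6 + 3 + 6 + 6 + 3 + 6 + 6 + 2 + 3 = 41.
41 ÷ 4 = 10 complete bars with 1 left over.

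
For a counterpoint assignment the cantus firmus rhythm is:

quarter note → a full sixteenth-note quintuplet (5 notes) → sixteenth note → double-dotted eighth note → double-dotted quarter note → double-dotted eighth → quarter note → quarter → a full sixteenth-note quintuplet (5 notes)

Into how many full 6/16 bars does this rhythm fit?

One bar of 6/16 = 12 thirty-second notes.
Each duration in thirty-second notes: quarter note = 8; a full sixteenth-note quintuplet (5 notes) (five quintuplet sixteenths span one quarter) = 8; sixteenth note = 2; double-dotted eighth note = 7; double-dotted quarter note = 14; double-dotted eighth = 7; quarter note = 8; quarter = 8; a full sixteenth-note quintuplet (5 notes) (five quintuplet sixteenths span one quarter) = 8.
Total: 8 + 8 + 2 + 7 + 14 + 7 + 8 + 8 + 8 = 70.
70 ÷ 12 = 5 complete bars with 10 left over.

5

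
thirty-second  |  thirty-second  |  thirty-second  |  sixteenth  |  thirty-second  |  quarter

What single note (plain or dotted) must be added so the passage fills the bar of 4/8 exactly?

The bar of 4/8 = 16 thirty-second notes.
Express everything in thirty-second notes: thirty-second = 1; thirty-second = 1; thirty-second = 1; sixteenth = 2; thirty-second = 1; quarter = 8.
Altogether 1 + 1 + 1 + 2 + 1 + 8 = 14.
Remaining: 16 − 14 = 2 thirty-second notes, which is a sixteenth note.

sixteenth note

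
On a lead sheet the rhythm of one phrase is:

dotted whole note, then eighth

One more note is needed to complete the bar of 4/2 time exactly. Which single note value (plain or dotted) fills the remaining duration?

The bar of 4/2 = 16 eighth notes.
Express everything in eighth notes: dotted whole note = 12; eighth = 1.
Total: 12 + 1 = 13.
Remaining: 16 − 13 = 3 eighth notes, which is a dotted quarter note.

dotted quarter note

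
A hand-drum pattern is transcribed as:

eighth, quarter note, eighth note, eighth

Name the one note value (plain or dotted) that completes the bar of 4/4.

The bar of 4/4 = 8 eighth notes.
Express everything in eighth notes: eighth = 1; quarter note = 2; eighth note = 1; eighth = 1.
Altogether 1 + 2 + 1 + 1 = 5.
Remaining: 8 − 5 = 3 eighth notes, which is a dotted quarter note.

dotted quarter note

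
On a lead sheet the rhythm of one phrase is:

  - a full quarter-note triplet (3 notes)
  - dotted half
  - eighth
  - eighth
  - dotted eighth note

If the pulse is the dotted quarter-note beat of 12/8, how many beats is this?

One dotted quarter-note beat = 6 sixteenth notes.
Each duration in sixteenth notes: a full quarter-note triplet (3 notes) (three triplet quarters span one half) = 8; dotted half = 12; eighth = 2; eighth = 2; dotted eighth note = 3.
Sum: 8 + 12 + 2 + 2 + 3 = 27.
27 ÷ 6 = 4.5 beats.

4.5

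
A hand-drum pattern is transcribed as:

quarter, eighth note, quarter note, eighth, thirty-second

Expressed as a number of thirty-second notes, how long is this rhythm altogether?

Convert each value to thirty-second notes: quarter = 8; eighth note = 4; quarter note = 8; eighth = 4; thirty-second = 1.
Total: 8 + 4 + 8 + 4 + 1 = 25 thirty-second notes.

25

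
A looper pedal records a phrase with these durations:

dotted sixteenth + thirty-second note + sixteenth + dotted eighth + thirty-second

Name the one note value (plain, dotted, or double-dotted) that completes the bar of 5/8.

double-dotted eighth note

The bar of 5/8 = 20 thirty-second notes.
In thirty-second notes: dotted sixteenth = 3; thirty-second note = 1; sixteenth = 2; dotted eighth = 6; thirty-second = 1.
Adding: 3 + 1 + 2 + 6 + 1 = 13.
Remaining: 20 − 13 = 7 thirty-second notes, which is a double-dotted eighth note.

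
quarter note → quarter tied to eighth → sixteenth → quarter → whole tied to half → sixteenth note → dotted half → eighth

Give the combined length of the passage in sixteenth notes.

54

Working in sixteenth notes: quarter note = 4; quarter tied to eighth (quarter + eighth) = 6; sixteenth = 1; quarter = 4; whole tied to half (whole + half) = 24; sixteenth note = 1; dotted half = 12; eighth = 2.
Total: 4 + 6 + 1 + 4 + 24 + 1 + 12 + 2 = 54 sixteenth notes.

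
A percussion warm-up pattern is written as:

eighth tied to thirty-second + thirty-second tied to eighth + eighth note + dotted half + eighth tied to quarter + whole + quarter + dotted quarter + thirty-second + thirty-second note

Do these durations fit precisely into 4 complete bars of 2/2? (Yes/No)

One bar of 2/2 = 32 thirty-second notes, so 4 bars = 128.
In thirty-second notes: eighth tied to thirty-second (eighth + thirty-second) = 5; thirty-second tied to eighth (thirty-second + eighth) = 5; eighth note = 4; dotted half = 24; eighth tied to quarter (eighth + quarter) = 12; whole = 32; quarter = 8; dotted quarter = 12; thirty-second = 1; thirty-second note = 1.
Altogether 5 + 5 + 4 + 24 + 12 + 32 + 8 + 12 + 1 + 1 = 104.
104 falls short of 128, so the answer is No.

No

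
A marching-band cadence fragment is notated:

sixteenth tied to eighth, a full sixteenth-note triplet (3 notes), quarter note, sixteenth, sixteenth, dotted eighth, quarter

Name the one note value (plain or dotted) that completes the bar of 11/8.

The bar of 11/8 = 22 sixteenth notes.
Working in sixteenth notes: sixteenth tied to eighth (sixteenth + eighth) = 3; a full sixteenth-note triplet (3 notes) (three triplet sixteenths span one eighth) = 2; quarter note = 4; sixteenth = 1; sixteenth = 1; dotted eighth = 3; quarter = 4.
Sum: 3 + 2 + 4 + 1 + 1 + 3 + 4 = 18.
Remaining: 22 − 18 = 4 sixteenth notes, which is a quarter note.

quarter note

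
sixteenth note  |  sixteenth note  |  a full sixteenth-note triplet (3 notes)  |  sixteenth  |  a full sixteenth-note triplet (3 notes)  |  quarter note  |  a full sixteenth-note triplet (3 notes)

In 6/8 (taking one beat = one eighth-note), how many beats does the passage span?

One eighth-note beat = 2 sixteenth notes.
Working in sixteenth notes: sixteenth note = 1; sixteenth note = 1; a full sixteenth-note triplet (3 notes) (three triplet sixteenths span one eighth) = 2; sixteenth = 1; a full sixteenth-note triplet (3 notes) (three triplet sixteenths span one eighth) = 2; quarter note = 4; a full sixteenth-note triplet (3 notes) (three triplet sixteenths span one eighth) = 2.
Altogether 1 + 1 + 2 + 1 + 2 + 4 + 2 = 13.
13 ÷ 2 = 6.5 beats.

6.5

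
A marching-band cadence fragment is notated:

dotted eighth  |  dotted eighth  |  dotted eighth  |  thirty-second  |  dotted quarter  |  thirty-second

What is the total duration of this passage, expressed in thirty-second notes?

32

Convert each value to thirty-second notes: dotted eighth = 6; dotted eighth = 6; dotted eighth = 6; thirty-second = 1; dotted quarter = 12; thirty-second = 1.
Sum: 6 + 6 + 6 + 1 + 12 + 1 = 32 thirty-second notes.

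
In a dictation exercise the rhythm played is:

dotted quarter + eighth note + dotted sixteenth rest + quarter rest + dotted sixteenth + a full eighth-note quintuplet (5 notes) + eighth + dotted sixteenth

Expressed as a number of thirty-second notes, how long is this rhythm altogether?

53

Express everything in thirty-second notes: dotted quarter = 12; eighth note = 4; dotted sixteenth rest = 3; quarter rest = 8; dotted sixteenth = 3; a full eighth-note quintuplet (5 notes) (five quintuplet eighths span one half) = 16; eighth = 4; dotted sixteenth = 3.
Adding: 12 + 4 + 3 + 8 + 3 + 16 + 4 + 3 = 53 thirty-second notes.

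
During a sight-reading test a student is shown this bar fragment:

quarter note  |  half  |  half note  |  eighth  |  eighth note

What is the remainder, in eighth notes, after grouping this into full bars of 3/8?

0

One bar of 3/8 = 3 eighth notes.
Express everything in eighth notes: quarter note = 2; half = 4; half note = 4; eighth = 1; eighth note = 1.
Sum: 2 + 4 + 4 + 1 + 1 = 12.
12 ÷ 3 = 4 complete bars with 0 eighth notes remaining.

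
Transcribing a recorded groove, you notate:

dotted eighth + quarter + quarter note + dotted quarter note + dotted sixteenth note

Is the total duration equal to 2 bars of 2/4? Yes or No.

No

One bar of 2/4 = 16 thirty-second notes, so 2 bars = 32.
Express everything in thirty-second notes: dotted eighth = 6; quarter = 8; quarter note = 8; dotted quarter note = 12; dotted sixteenth note = 3.
Sum: 6 + 8 + 8 + 12 + 3 = 37.
37 exceeds 32, so the answer is No.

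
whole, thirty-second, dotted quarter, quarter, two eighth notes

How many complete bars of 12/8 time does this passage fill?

One bar of 12/8 = 48 thirty-second notes.
Each duration in thirty-second notes: whole = 32; thirty-second = 1; dotted quarter = 12; quarter = 8; eighth note = 4; eighth note = 4.
Sum: 32 + 1 + 12 + 8 + 4 + 4 = 61.
61 ÷ 48 = 1 complete bar with 13 left over.

1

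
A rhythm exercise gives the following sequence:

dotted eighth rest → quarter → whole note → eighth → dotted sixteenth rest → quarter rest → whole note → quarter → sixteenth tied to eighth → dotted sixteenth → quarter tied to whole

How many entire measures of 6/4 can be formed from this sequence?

One bar of 6/4 = 48 thirty-second notes.
Express everything in thirty-second notes: dotted eighth rest = 6; quarter = 8; whole note = 32; eighth = 4; dotted sixteenth rest = 3; quarter rest = 8; whole note = 32; quarter = 8; sixteenth tied to eighth (sixteenth + eighth) = 6; dotted sixteenth = 3; quarter tied to whole (quarter + whole) = 40.
Altogether 6 + 8 + 32 + 4 + 3 + 8 + 32 + 8 + 6 + 3 + 40 = 150.
150 ÷ 48 = 3 complete bars with 6 left over.

3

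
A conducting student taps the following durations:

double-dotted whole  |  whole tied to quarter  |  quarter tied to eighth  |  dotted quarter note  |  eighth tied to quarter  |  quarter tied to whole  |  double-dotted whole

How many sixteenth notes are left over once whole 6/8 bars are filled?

One bar of 6/8 = 6 eighth notes.
In eighth notes: double-dotted whole = 14; whole tied to quarter (whole + quarter) = 10; quarter tied to eighth (quarter + eighth) = 3; dotted quarter note = 3; eighth tied to quarter (eighth + quarter) = 3; quarter tied to whole (quarter + whole) = 10; double-dotted whole = 14.
Sum: 14 + 10 + 3 + 3 + 3 + 10 + 14 = 57.
57 ÷ 6 = 9 complete bars with 3 eighth notes remaining = 6 sixteenth notes.

6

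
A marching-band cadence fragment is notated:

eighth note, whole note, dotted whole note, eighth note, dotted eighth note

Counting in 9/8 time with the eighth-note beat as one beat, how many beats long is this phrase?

23.5

One eighth-note beat = 2 sixteenth notes.
Convert each value to sixteenth notes: eighth note = 2; whole note = 16; dotted whole note = 24; eighth note = 2; dotted eighth note = 3.
Sum: 2 + 16 + 24 + 2 + 3 = 47.
47 ÷ 2 = 23.5 beats.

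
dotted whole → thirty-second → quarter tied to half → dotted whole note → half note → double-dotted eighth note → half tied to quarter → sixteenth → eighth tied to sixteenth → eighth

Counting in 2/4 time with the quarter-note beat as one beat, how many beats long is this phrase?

One quarter-note beat = 8 thirty-second notes.
Working in thirty-second notes: dotted whole = 48; thirty-second = 1; quarter tied to half (quarter + half) = 24; dotted whole note = 48; half note = 16; double-dotted eighth note = 7; half tied to quarter (half + quarter) = 24; sixteenth = 2; eighth tied to sixteenth (eighth + sixteenth) = 6; eighth = 4.
Sum: 48 + 1 + 24 + 48 + 16 + 7 + 24 + 2 + 6 + 4 = 180.
180 ÷ 8 = 22.5 beats.

22.5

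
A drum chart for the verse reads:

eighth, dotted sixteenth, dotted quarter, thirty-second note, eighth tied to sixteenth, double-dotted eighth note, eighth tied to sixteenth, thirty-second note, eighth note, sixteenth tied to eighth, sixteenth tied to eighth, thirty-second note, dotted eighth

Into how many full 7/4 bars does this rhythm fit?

One bar of 7/4 = 56 thirty-second notes.
Express everything in thirty-second notes: eighth = 4; dotted sixteenth = 3; dotted quarter = 12; thirty-second note = 1; eighth tied to sixteenth (eighth + sixteenth) = 6; double-dotted eighth note = 7; eighth tied to sixteenth (eighth + sixteenth) = 6; thirty-second note = 1; eighth note = 4; sixteenth tied to eighth (sixteenth + eighth) = 6; sixteenth tied to eighth (sixteenth + eighth) = 6; thirty-second note = 1; dotted eighth = 6.
Sum: 4 + 3 + 12 + 1 + 6 + 7 + 6 + 1 + 4 + 6 + 6 + 1 + 6 = 63.
63 ÷ 56 = 1 complete bar with 7 left over.

1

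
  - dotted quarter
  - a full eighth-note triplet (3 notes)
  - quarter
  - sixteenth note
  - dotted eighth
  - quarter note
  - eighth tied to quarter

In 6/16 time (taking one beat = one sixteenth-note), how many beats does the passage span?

28

One sixteenth-note beat = 2 thirty-second notes.
Express everything in thirty-second notes: dotted quarter = 12; a full eighth-note triplet (3 notes) (three triplet eighths span one quarter) = 8; quarter = 8; sixteenth note = 2; dotted eighth = 6; quarter note = 8; eighth tied to quarter (eighth + quarter) = 12.
Adding: 12 + 8 + 8 + 2 + 6 + 8 + 12 = 56.
56 ÷ 2 = 28 beats.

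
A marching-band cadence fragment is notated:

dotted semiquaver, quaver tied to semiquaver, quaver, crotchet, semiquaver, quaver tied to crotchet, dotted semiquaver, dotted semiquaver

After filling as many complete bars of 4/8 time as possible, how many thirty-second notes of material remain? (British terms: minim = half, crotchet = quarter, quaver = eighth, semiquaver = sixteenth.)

One bar of 4/8 = 16 thirty-second notes.
Working in thirty-second notes: dotted semiquaver = 3; quaver tied to semiquaver (quaver + semiquaver) = 6; quaver = 4; crotchet = 8; semiquaver = 2; quaver tied to crotchet (quaver + crotchet) = 12; dotted semiquaver = 3; dotted semiquaver = 3.
Sum: 3 + 6 + 4 + 8 + 2 + 12 + 3 + 3 = 41.
41 ÷ 16 = 2 complete bars with 9 thirty-second notes remaining.

9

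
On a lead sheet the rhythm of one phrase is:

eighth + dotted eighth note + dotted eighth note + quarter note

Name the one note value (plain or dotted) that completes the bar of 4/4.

quarter note

The bar of 4/4 = 16 sixteenth notes.
Convert each value to sixteenth notes: eighth = 2; dotted eighth note = 3; dotted eighth note = 3; quarter note = 4.
Sum: 2 + 3 + 3 + 4 = 12.
Remaining: 16 − 12 = 4 sixteenth notes, which is a quarter note.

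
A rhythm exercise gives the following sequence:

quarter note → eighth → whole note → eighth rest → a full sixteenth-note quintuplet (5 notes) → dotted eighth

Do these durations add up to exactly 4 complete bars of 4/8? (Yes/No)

No

One bar of 4/8 = 8 sixteenth notes, so 4 bars = 32.
Convert each value to sixteenth notes: quarter note = 4; eighth = 2; whole note = 16; eighth rest = 2; a full sixteenth-note quintuplet (5 notes) (five quintuplet sixteenths span one quarter) = 4; dotted eighth = 3.
Total: 4 + 2 + 16 + 2 + 4 + 3 = 31.
31 falls short of 32, so the answer is No.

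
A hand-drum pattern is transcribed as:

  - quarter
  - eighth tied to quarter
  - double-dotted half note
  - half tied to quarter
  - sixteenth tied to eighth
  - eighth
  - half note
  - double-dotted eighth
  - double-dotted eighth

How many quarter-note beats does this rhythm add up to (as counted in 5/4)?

14

One quarter-note beat = 8 thirty-second notes.
Convert each value to thirty-second notes: quarter = 8; eighth tied to quarter (eighth + quarter) = 12; double-dotted half note = 28; half tied to quarter (half + quarter) = 24; sixteenth tied to eighth (sixteenth + eighth) = 6; eighth = 4; half note = 16; double-dotted eighth = 7; double-dotted eighth = 7.
Total: 8 + 12 + 28 + 24 + 6 + 4 + 16 + 7 + 7 = 112.
112 ÷ 8 = 14 beats.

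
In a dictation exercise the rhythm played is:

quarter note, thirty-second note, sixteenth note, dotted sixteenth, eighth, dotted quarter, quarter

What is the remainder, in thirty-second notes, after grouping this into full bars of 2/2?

6

One bar of 2/2 = 32 thirty-second notes.
Each duration in thirty-second notes: quarter note = 8; thirty-second note = 1; sixteenth note = 2; dotted sixteenth = 3; eighth = 4; dotted quarter = 12; quarter = 8.
Sum: 8 + 1 + 2 + 3 + 4 + 12 + 8 = 38.
38 ÷ 32 = 1 complete bar with 6 thirty-second notes remaining.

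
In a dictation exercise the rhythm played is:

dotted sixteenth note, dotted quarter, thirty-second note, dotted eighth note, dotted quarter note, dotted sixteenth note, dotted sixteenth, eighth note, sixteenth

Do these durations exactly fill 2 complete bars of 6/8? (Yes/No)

No

One bar of 6/8 = 24 thirty-second notes, so 2 bars = 48.
Convert each value to thirty-second notes: dotted sixteenth note = 3; dotted quarter = 12; thirty-second note = 1; dotted eighth note = 6; dotted quarter note = 12; dotted sixteenth note = 3; dotted sixteenth = 3; eighth note = 4; sixteenth = 2.
Sum: 3 + 12 + 1 + 6 + 12 + 3 + 3 + 4 + 2 = 46.
46 falls short of 48, so the answer is No.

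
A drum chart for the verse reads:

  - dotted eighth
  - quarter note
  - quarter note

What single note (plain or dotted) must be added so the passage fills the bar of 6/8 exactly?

sixteenth note

The bar of 6/8 = 12 sixteenth notes.
Convert each value to sixteenth notes: dotted eighth = 3; quarter note = 4; quarter note = 4.
Total: 3 + 4 + 4 = 11.
Remaining: 12 − 11 = 1 sixteenth note, which is a sixteenth note.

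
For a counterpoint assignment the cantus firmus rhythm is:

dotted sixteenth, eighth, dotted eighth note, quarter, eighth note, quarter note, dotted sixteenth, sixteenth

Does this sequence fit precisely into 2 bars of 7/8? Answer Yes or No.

No

One bar of 7/8 = 28 thirty-second notes, so 2 bars = 56.
Each duration in thirty-second notes: dotted sixteenth = 3; eighth = 4; dotted eighth note = 6; quarter = 8; eighth note = 4; quarter note = 8; dotted sixteenth = 3; sixteenth = 2.
Total: 3 + 4 + 6 + 8 + 4 + 8 + 3 + 2 = 38.
38 falls short of 56, so the answer is No.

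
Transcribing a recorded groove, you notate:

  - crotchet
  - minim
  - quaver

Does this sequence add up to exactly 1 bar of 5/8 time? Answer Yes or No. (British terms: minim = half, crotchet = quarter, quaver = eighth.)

One bar of 5/8 = 5 eighth notes.
Each duration in eighth notes: crotchet = 2; minim = 4; quaver = 1.
Adding: 2 + 4 + 1 = 7.
7 exceeds 5, so the answer is No.

No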